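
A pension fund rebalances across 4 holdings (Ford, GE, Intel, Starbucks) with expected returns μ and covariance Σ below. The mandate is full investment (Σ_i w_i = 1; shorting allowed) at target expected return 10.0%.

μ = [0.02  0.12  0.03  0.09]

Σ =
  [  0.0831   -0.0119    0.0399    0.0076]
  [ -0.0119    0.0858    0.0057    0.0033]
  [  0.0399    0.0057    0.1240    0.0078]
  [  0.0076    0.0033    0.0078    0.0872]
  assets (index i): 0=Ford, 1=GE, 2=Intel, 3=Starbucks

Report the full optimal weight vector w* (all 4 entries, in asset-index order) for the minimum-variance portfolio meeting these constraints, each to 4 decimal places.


0.1023  0.5475  -0.0122  0.3625

x=Σ⁻¹μ = [0.3544  1.4111  0.0034  0.9475]
y=Σ⁻¹𝟙 = [11.4231  12.6536  3.1966  9.7075]
a=μᵀx=0.261798  b=𝟙ᵀx=2.716467  c=𝟙ᵀy=36.980760  D=ac−b²=2.302313
λ₁=(c·0.100−b)/D = (36.980760·0.100−2.716467)/2.302313 = 0.426358
λ₂=(a−b·0.100)/D = (0.261798−2.716467·0.100)/2.302313 = -0.004278
w* = 0.426358·x + -0.004278·y:
  w_0 = 0.426358·0.3544 + -0.004278·11.4231 = 0.1023  (Ford)
  w_1 = 0.426358·1.4111 + -0.004278·12.6536 = 0.5475  (GE)
  w_2 = 0.426358·0.0034 + -0.004278·3.1966 = -0.0122  (Intel)
  w_3 = 0.426358·0.9475 + -0.004278·9.7075 = 0.3625  (Starbucks)
Σw_i=1.0000  μᵀw=0.1000
σ²=wᵀΣw=λ₁·μ_p+λ₂ = 0.426358·0.100 + -0.004278 = 0.038358 ≈ 0.0384


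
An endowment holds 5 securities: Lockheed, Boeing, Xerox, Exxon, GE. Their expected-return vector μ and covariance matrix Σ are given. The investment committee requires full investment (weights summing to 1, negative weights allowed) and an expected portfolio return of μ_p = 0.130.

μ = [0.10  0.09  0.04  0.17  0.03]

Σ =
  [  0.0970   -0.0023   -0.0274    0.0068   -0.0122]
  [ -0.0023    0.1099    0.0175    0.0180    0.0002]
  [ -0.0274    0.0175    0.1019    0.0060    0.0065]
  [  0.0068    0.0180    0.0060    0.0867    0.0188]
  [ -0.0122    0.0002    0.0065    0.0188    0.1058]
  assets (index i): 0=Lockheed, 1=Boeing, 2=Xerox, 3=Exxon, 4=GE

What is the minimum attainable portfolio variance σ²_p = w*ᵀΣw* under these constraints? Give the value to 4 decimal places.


u=Σ⁻¹μ = [1.0685  0.4798  0.4913  1.7285  0.0685]
v=Σ⁻¹𝟙 = [14.4804  6.5136  11.6294  6.2271  9.2882]
a=μᵀu=0.465591  b=𝟙ᵀu=3.836702  c=𝟙ᵀv=48.138820  D=ac−b²=7.692712
λ₁=(c·0.130−b)/D = (48.138820·0.130−3.836702)/7.692712 = 0.314758
λ₂=(a−b·0.130)/D = (0.465591−3.836702·0.130)/7.692712 = -0.004313
w* = 0.314758·u + -0.004313·v:
  w_0 = 0.314758·1.0685 + -0.004313·14.4804 = 0.2739  (Lockheed)
  w_1 = 0.314758·0.4798 + -0.004313·6.5136 = 0.1229  (Boeing)
  w_2 = 0.314758·0.4913 + -0.004313·11.6294 = 0.1045  (Xerox)
  w_3 = 0.314758·1.7285 + -0.004313·6.2271 = 0.5172  (Exxon)
  w_4 = 0.314758·0.0685 + -0.004313·9.2882 = -0.0185  (GE)
Σw_i=1.0000  μᵀw=0.1300
σ²=wᵀΣw=λ₁·μ_p+λ₂ = 0.314758·0.130 + -0.004313 = 0.036605 ≈ 0.0366

0.0366


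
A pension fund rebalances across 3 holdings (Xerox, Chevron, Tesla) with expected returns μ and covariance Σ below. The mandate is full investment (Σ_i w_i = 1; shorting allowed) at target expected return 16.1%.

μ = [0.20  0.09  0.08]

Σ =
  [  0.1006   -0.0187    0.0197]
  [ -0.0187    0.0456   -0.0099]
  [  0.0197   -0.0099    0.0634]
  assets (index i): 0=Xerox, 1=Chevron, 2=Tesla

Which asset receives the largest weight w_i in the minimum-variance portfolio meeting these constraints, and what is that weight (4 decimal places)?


Xerox (0.6393)

u=Σ⁻¹μ = [2.3780  3.1699  1.0179]
v=Σ⁻¹𝟙 = [12.3604  30.6275  16.7147]
a=μᵀu=0.842313  b=𝟙ᵀu=6.565731  c=𝟙ᵀv=59.702618  D=ac−b²=7.179465
λ₁=(c·0.161−b)/D = (59.702618·0.161−6.565731)/7.179465 = 0.424320
λ₂=(a−b·0.161)/D = (0.842313−6.565731·0.161)/7.179465 = -0.029914
w* = 0.424320·u + -0.029914·v:
  w_0 = 0.424320·2.3780 + -0.029914·12.3604 = 0.6393  (Xerox)
  w_1 = 0.424320·3.1699 + -0.029914·30.6275 = 0.4288  (Chevron)
  w_2 = 0.424320·1.0179 + -0.029914·16.7147 = -0.0681  (Tesla)
Σw_i=1.0000  μᵀw=0.1610
σ²=wᵀΣw=λ₁·μ_p+λ₂ = 0.424320·0.161 + -0.029914 = 0.038401 ≈ 0.0384


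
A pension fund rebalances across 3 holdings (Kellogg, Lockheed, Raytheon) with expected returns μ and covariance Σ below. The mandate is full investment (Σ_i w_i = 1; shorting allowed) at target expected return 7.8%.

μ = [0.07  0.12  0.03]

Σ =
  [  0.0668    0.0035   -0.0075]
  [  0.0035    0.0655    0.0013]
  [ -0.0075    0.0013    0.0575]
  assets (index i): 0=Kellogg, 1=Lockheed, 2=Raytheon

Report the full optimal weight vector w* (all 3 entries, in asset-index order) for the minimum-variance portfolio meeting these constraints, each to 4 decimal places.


0.3166  0.3926  0.2908

x=Σ⁻¹μ = [1.0245  1.7651  0.6155]
y=Σ⁻¹𝟙 = [16.3931  14.0099  19.2128]
a=μᵀx=0.301993  b=𝟙ᵀx=3.405089  c=𝟙ᵀy=49.615812  D=ac−b²=3.388976
λ₁=(c·0.078−b)/D = (49.615812·0.078−3.405089)/3.388976 = 0.137193
λ₂=(a−b·0.078)/D = (0.301993−3.405089·0.078)/3.388976 = 0.010739
w* = 0.137193·x + 0.010739·y:
  w_0 = 0.137193·1.0245 + 0.010739·16.3931 = 0.3166  (Kellogg)
  w_1 = 0.137193·1.7651 + 0.010739·14.0099 = 0.3926  (Lockheed)
  w_2 = 0.137193·0.6155 + 0.010739·19.2128 = 0.2908  (Raytheon)
Σw_i=1.0000  μᵀw=0.0780
σ²=wᵀΣw=λ₁·μ_p+λ₂ = 0.137193·0.078 + 0.010739 = 0.021440 ≈ 0.0214


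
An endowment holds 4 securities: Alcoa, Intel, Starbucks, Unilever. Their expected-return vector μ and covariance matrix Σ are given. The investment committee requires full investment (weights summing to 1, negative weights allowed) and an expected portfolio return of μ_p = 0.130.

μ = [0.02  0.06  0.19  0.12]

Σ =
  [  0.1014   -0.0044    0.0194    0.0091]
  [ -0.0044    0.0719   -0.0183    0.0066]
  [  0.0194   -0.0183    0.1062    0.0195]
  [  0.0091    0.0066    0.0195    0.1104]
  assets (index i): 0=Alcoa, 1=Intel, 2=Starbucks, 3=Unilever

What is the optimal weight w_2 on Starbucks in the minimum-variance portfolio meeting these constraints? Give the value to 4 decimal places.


0.4589

p=Σ⁻¹μ = [-0.1759  1.2464  1.9093  0.6897]
q=Σ⁻¹𝟙 = [8.2068  16.3542  9.6899  5.6923]
a=μᵀp=0.516803  b=𝟙ᵀp=3.669546  c=𝟙ᵀq=39.943235  D=ac−b²=7.177221
λ₁=(c·0.130−b)/D = (39.943235·0.130−3.669546)/7.177221 = 0.212209
λ₂=(a−b·0.130)/D = (0.516803−3.669546·0.130)/7.177221 = 0.005540
w* = 0.212209·p + 0.005540·q:
  w_0 = 0.212209·-0.1759 + 0.005540·8.2068 = 0.0081  (Alcoa)
  w_1 = 0.212209·1.2464 + 0.005540·16.3542 = 0.3551  (Intel)
  w_2 = 0.212209·1.9093 + 0.005540·9.6899 = 0.4589  (Starbucks)
  w_3 = 0.212209·0.6897 + 0.005540·5.6923 = 0.1779  (Unilever)
Σw_i=1.0000  μᵀw=0.1300
σ²=wᵀΣw=λ₁·μ_p+λ₂ = 0.212209·0.130 + 0.005540 = 0.033127 ≈ 0.0331


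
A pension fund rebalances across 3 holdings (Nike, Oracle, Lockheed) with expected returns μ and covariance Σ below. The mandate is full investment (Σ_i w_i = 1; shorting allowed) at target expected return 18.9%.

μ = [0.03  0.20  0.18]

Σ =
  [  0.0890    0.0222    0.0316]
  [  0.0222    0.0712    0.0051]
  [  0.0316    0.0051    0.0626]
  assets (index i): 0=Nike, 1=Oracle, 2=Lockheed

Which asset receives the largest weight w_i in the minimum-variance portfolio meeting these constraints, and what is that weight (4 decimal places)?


p=Σ⁻¹μ = [-1.6603  3.0786  3.4627]
q=Σ⁻¹𝟙 = [3.5579  11.9900  13.2016]
a=μᵀp=1.189203  b=𝟙ᵀp=4.881027  c=𝟙ᵀq=28.749491  D=ac−b²=10.364548
λ₁=(c·0.189−b)/D = (28.749491·0.189−4.881027)/10.364548 = 0.053319
λ₂=(a−b·0.189)/D = (1.189203−4.881027·0.189)/10.364548 = 0.025731
w* = 0.053319·p + 0.025731·q:
  w_0 = 0.053319·-1.6603 + 0.025731·3.5579 = 0.0030  (Nike)
  w_1 = 0.053319·3.0786 + 0.025731·11.9900 = 0.4727  (Oracle)
  w_2 = 0.053319·3.4627 + 0.025731·13.2016 = 0.5243  (Lockheed)
Σw_i=1.0000  μᵀw=0.1890
σ²=wᵀΣw=λ₁·μ_p+λ₂ = 0.053319·0.189 + 0.025731 = 0.035808 ≈ 0.0358

Lockheed (0.5243)


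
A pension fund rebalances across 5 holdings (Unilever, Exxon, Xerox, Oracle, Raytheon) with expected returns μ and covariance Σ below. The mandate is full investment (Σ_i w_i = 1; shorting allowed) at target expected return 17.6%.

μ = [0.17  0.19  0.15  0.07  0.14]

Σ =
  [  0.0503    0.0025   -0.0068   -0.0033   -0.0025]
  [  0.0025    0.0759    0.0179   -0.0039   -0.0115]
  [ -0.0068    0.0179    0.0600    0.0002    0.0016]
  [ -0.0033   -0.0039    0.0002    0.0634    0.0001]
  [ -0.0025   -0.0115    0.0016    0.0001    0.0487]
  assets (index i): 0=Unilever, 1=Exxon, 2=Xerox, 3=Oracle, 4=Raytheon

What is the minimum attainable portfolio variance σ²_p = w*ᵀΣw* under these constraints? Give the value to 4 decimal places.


x=Σ⁻¹μ = [3.8102  2.5045  2.0841  1.4442  3.5903]
y=Σ⁻¹𝟙 = [23.5553  13.5761  14.5753  17.7495  24.4336]
a=μᵀx=2.039939  b=𝟙ᵀx=13.433322  c=𝟙ᵀy=93.889824  D=ac−b²=11.075331
λ₁=(c·0.176−b)/D = (93.889824·0.176−13.433322)/11.075331 = 0.279115
λ₂=(a−b·0.176)/D = (2.039939−13.433322·0.176)/11.075331 = -0.029284
w* = 0.279115·x + -0.029284·y:
  w_0 = 0.279115·3.8102 + -0.029284·23.5553 = 0.3737  (Unilever)
  w_1 = 0.279115·2.5045 + -0.029284·13.5761 = 0.3015  (Exxon)
  w_2 = 0.279115·2.0841 + -0.029284·14.5753 = 0.1549  (Xerox)
  w_3 = 0.279115·1.4442 + -0.029284·17.7495 = -0.1167  (Oracle)
  w_4 = 0.279115·3.5903 + -0.029284·24.4336 = 0.2866  (Raytheon)
Σw_i=1.0000  μᵀw=0.1760
σ²=wᵀΣw=λ₁·μ_p+λ₂ = 0.279115·0.176 + -0.029284 = 0.019841 ≈ 0.0198

0.0198


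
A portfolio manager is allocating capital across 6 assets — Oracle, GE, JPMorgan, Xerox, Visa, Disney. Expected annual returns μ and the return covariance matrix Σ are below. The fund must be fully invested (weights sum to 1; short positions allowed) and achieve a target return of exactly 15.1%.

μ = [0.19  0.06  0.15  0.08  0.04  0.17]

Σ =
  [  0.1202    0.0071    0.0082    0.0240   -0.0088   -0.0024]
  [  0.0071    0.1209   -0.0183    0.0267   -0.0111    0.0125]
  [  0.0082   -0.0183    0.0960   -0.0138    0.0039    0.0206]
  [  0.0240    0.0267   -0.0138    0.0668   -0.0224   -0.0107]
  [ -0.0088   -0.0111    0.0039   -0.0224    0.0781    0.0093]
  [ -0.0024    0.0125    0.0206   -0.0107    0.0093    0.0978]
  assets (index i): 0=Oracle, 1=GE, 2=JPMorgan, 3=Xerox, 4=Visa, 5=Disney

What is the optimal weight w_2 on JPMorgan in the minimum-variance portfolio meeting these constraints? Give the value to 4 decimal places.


x=Σ⁻¹μ = [1.2780  0.2214  1.3408  1.4604  0.8565  1.5372]
y=Σ⁻¹𝟙 = [4.5146  6.1294  11.8087  20.8073  18.6610  7.5670]
a=μᵀx=0.869635  b=𝟙ᵀx=6.694240  c=𝟙ᵀy=69.487841  D=ac−b²=15.616221
λ₁=(c·0.151−b)/D = (69.487841·0.151−6.694240)/15.616221 = 0.243236
λ₂=(a−b·0.151)/D = (0.869635−6.694240·0.151)/15.616221 = -0.009042
w* = 0.243236·x + -0.009042·y:
  w_0 = 0.243236·1.2780 + -0.009042·4.5146 = 0.2700  (Oracle)
  w_1 = 0.243236·0.2214 + -0.009042·6.1294 = -0.0016  (GE)
  w_2 = 0.243236·1.3408 + -0.009042·11.8087 = 0.2194  (JPMorgan)
  w_3 = 0.243236·1.4604 + -0.009042·20.8073 = 0.1671  (Xerox)
  w_4 = 0.243236·0.8565 + -0.009042·18.6610 = 0.0396  (Visa)
  w_5 = 0.243236·1.5372 + -0.009042·7.5670 = 0.3055  (Disney)
Σw_i=1.0000  μᵀw=0.1510
σ²=wᵀΣw=λ₁·μ_p+λ₂ = 0.243236·0.151 + -0.009042 = 0.027687 ≈ 0.0277

0.2194


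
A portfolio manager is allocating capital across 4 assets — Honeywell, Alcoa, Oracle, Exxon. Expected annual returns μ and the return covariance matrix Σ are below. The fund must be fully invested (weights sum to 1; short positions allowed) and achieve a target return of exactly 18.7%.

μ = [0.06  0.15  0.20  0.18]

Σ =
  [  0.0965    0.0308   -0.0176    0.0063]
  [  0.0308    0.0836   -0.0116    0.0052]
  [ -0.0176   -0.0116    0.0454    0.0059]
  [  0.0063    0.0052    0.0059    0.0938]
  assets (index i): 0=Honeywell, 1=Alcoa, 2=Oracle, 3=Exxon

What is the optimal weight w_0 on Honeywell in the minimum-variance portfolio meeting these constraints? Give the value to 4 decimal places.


p=Σ⁻¹μ = [0.7741  2.1224  5.0617  1.4309]
q=Σ⁻¹𝟙 = [11.4705  11.2058  28.3635  7.4853]
a=μᵀp=1.634717  b=𝟙ᵀp=9.389155  c=𝟙ᵀq=58.525098  D=ac−b²=7.515759
λ₁=(c·0.187−b)/D = (58.525098·0.187−9.389155)/7.515759 = 0.206904
λ₂=(a−b·0.187)/D = (1.634717−9.389155·0.187)/7.515759 = -0.016107
w* = 0.206904·p + -0.016107·q:
  w_0 = 0.206904·0.7741 + -0.016107·11.4705 = -0.0246  (Honeywell)
  w_1 = 0.206904·2.1224 + -0.016107·11.2058 = 0.2586  (Alcoa)
  w_2 = 0.206904·5.0617 + -0.016107·28.3635 = 0.5904  (Oracle)
  w_3 = 0.206904·1.4309 + -0.016107·7.4853 = 0.1755  (Exxon)
Σw_i=1.0000  μᵀw=0.1870
σ²=wᵀΣw=λ₁·μ_p+λ₂ = 0.206904·0.187 + -0.016107 = 0.022584 ≈ 0.0226

-0.0246


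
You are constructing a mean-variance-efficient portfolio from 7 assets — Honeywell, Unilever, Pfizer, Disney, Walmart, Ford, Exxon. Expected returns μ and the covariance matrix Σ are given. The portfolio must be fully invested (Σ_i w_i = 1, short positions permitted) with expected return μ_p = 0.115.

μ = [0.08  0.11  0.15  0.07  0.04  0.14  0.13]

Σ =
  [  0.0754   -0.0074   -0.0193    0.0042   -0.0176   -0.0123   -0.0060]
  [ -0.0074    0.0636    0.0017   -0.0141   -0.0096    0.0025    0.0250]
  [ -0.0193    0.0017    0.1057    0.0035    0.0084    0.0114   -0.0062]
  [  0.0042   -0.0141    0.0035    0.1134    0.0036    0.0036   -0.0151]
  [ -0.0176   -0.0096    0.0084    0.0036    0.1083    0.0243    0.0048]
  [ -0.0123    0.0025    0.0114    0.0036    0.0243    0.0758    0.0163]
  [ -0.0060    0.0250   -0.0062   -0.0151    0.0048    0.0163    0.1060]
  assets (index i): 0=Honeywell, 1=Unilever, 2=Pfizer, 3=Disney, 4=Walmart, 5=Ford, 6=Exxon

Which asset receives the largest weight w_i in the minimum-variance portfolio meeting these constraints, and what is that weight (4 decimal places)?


p=Σ⁻¹μ = [1.9899  1.7283  1.5893  0.7678  0.3107  1.5482  0.8816]
q=Σ⁻¹𝟙 = [22.0142  19.0222  11.3659  10.2384  10.9609  9.0453  6.4297]
a=μᵀp=0.985231  b=𝟙ᵀp=8.815806  c=𝟙ᵀq=89.076773  D=ac−b²=10.042725
λ₁=(c·0.115−b)/D = (89.076773·0.115−8.815806)/10.042725 = 0.142195
λ₂=(a−b·0.115)/D = (0.985231−8.815806·0.115)/10.042725 = -0.002847
w* = 0.142195·p + -0.002847·q:
  w_0 = 0.142195·1.9899 + -0.002847·22.0142 = 0.2203  (Honeywell)
  w_1 = 0.142195·1.7283 + -0.002847·19.0222 = 0.1916  (Unilever)
  w_2 = 0.142195·1.5893 + -0.002847·11.3659 = 0.1936  (Pfizer)
  w_3 = 0.142195·0.7678 + -0.002847·10.2384 = 0.0800  (Disney)
  w_4 = 0.142195·0.3107 + -0.002847·10.9609 = 0.0130  (Walmart)
  w_5 = 0.142195·1.5482 + -0.002847·9.0453 = 0.1944  (Ford)
  w_6 = 0.142195·0.8816 + -0.002847·6.4297 = 0.1071  (Exxon)
Σw_i=1.0000  μᵀw=0.1150
σ²=wᵀΣw=λ₁·μ_p+λ₂ = 0.142195·0.115 + -0.002847 = 0.013506 ≈ 0.0135

Honeywell (0.2203)


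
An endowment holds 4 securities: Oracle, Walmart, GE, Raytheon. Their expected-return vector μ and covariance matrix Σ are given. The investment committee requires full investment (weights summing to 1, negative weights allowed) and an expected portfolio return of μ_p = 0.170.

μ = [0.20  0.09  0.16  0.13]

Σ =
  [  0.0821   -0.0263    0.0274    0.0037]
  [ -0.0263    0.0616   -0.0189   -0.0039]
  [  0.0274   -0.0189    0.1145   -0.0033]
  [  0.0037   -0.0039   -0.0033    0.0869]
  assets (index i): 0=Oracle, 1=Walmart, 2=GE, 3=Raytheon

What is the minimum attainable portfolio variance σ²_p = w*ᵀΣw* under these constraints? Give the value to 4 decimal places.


0.0333

x=Σ⁻¹μ = [2.9753  3.2172  1.2614  1.5616]
y=Σ⁻¹𝟙 = [17.1950  27.2649  9.4755  12.3588]
a=μᵀx=1.289448  b=𝟙ᵀx=9.015564  c=𝟙ᵀy=66.294176  D=ac−b²=4.202501
λ₁=(c·0.170−b)/D = (66.294176·0.170−9.015564)/4.202501 = 0.536453
λ₂=(a−b·0.170)/D = (1.289448−9.015564·0.170)/4.202501 = -0.057870
w* = 0.536453·x + -0.057870·y:
  w_0 = 0.536453·2.9753 + -0.057870·17.1950 = 0.6010  (Oracle)
  w_1 = 0.536453·3.2172 + -0.057870·27.2649 = 0.1481  (Walmart)
  w_2 = 0.536453·1.2614 + -0.057870·9.4755 = 0.1284  (GE)
  w_3 = 0.536453·1.5616 + -0.057870·12.3588 = 0.1225  (Raytheon)
Σw_i=1.0000  μᵀw=0.1700
σ²=wᵀΣw=λ₁·μ_p+λ₂ = 0.536453·0.170 + -0.057870 = 0.033327 ≈ 0.0333


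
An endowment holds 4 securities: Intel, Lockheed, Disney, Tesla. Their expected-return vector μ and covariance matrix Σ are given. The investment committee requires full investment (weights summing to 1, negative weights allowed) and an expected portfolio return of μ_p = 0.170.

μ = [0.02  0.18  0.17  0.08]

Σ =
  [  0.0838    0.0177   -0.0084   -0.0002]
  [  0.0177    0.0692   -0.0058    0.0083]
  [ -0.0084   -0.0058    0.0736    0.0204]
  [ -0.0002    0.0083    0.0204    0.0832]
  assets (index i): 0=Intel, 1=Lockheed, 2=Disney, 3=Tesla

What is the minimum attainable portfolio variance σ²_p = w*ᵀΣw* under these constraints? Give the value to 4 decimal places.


0.0309

g=Σ⁻¹μ = [-0.1082  2.8307  2.5024  0.0653]
h=Σ⁻¹𝟙 = [10.8016  11.9352  13.6815  7.4999]
a=μᵀg=0.938003  b=𝟙ᵀg=5.290217  c=𝟙ᵀh=43.918211  D=ac−b²=13.209016
λ₁=(c·0.170−b)/D = (43.918211·0.170−5.290217)/13.209016 = 0.164727
λ₂=(a−b·0.170)/D = (0.938003−5.290217·0.170)/13.209016 = 0.002927
w* = 0.164727·g + 0.002927·h:
  w_0 = 0.164727·-0.1082 + 0.002927·10.8016 = 0.0138  (Intel)
  w_1 = 0.164727·2.8307 + 0.002927·11.9352 = 0.5012  (Lockheed)
  w_2 = 0.164727·2.5024 + 0.002927·13.6815 = 0.4523  (Disney)
  w_3 = 0.164727·0.0653 + 0.002927·7.4999 = 0.0327  (Tesla)
Σw_i=1.0000  μᵀw=0.1700
σ²=wᵀΣw=λ₁·μ_p+λ₂ = 0.164727·0.170 + 0.002927 = 0.030931 ≈ 0.0309


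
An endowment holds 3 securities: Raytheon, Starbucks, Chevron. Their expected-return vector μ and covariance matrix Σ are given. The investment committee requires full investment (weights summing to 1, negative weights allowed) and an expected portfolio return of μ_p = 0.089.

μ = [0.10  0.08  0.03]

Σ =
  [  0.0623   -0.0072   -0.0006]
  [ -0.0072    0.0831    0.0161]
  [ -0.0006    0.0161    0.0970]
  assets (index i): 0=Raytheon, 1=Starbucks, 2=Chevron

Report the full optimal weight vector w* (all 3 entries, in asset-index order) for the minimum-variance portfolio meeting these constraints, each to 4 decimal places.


0.5818  0.3655  0.0527

p=Σ⁻¹μ = [1.7320  1.0857  0.1398]
q=Σ⁻¹𝟙 = [17.5097  11.9156  8.4398]
a=μᵀp=0.264243  b=𝟙ᵀp=2.957419  c=𝟙ᵀq=37.865200  D=ac−b²=1.259287
λ₁=(c·0.089−b)/D = (37.865200·0.089−2.957419)/1.259287 = 0.327633
λ₂=(a−b·0.089)/D = (0.264243−2.957419·0.089)/1.259287 = 0.000820
w* = 0.327633·p + 0.000820·q:
  w_0 = 0.327633·1.7320 + 0.000820·17.5097 = 0.5818  (Raytheon)
  w_1 = 0.327633·1.0857 + 0.000820·11.9156 = 0.3655  (Starbucks)
  w_2 = 0.327633·0.1398 + 0.000820·8.4398 = 0.0527  (Chevron)
Σw_i=1.0000  μᵀw=0.0890
σ²=wᵀΣw=λ₁·μ_p+λ₂ = 0.327633·0.089 + 0.000820 = 0.029979 ≈ 0.0300


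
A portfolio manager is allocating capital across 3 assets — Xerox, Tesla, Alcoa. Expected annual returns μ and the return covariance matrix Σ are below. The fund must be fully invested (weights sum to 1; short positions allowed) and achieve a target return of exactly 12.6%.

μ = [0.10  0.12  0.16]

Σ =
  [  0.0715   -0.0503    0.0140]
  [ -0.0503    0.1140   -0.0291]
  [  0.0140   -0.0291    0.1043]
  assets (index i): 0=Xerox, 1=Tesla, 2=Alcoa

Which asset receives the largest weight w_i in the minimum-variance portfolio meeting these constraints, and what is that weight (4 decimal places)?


u=Σ⁻¹μ = [3.0565  2.8942  1.9313]
v=Σ⁻¹𝟙 = [28.9334  24.7574  12.6114]
a=μᵀu=0.961966  b=𝟙ᵀu=7.882052  c=𝟙ᵀv=66.302187  D=ac−b²=1.653702
λ₁=(c·0.126−b)/D = (66.302187·0.126−7.882052)/1.653702 = 0.285434
λ₂=(a−b·0.126)/D = (0.961966−7.882052·0.126)/1.653702 = -0.018850
w* = 0.285434·u + -0.018850·v:
  w_0 = 0.285434·3.0565 + -0.018850·28.9334 = 0.3270  (Xerox)
  w_1 = 0.285434·2.8942 + -0.018850·24.7574 = 0.3594  (Tesla)
  w_2 = 0.285434·1.9313 + -0.018850·12.6114 = 0.3135  (Alcoa)
Σw_i=1.0000  μᵀw=0.1260
σ²=wᵀΣw=λ₁·μ_p+λ₂ = 0.285434·0.126 + -0.018850 = 0.017115 ≈ 0.0171

Tesla (0.3594)


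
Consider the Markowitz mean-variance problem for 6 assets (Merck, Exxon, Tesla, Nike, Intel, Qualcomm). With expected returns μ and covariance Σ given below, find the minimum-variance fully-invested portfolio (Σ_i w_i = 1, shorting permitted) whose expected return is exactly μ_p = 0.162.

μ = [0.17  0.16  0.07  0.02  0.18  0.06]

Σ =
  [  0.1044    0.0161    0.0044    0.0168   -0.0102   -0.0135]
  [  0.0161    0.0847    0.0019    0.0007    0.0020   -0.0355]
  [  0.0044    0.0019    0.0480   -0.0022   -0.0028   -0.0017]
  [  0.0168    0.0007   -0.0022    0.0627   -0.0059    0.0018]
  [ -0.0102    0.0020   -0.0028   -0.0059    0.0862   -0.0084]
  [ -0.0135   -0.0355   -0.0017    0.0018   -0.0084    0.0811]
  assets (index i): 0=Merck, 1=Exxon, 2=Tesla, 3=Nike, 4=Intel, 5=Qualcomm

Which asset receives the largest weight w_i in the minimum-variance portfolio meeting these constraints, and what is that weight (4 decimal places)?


p=Σ⁻¹μ = [1.7359  2.4736  1.4354  0.0448  2.5199  2.4017]
q=Σ⁻¹𝟙 = [7.8994  19.3241  21.8313  15.2179  16.1669  23.8985]
a=μᵀp=1.389940  b=𝟙ᵀp=10.611252  c=𝟙ᵀq=104.338042  D=ac−b²=32.424908
λ₁=(c·0.162−b)/D = (104.338042·0.162−10.611252)/32.424908 = 0.194033
λ₂=(a−b·0.162)/D = (1.389940−10.611252·0.162)/32.424908 = -0.010149
w* = 0.194033·p + -0.010149·q:
  w_0 = 0.194033·1.7359 + -0.010149·7.8994 = 0.2567  (Merck)
  w_1 = 0.194033·2.4736 + -0.010149·19.3241 = 0.2838  (Exxon)
  w_2 = 0.194033·1.4354 + -0.010149·21.8313 = 0.0569  (Tesla)
  w_3 = 0.194033·0.0448 + -0.010149·15.2179 = -0.1458  (Nike)
  w_4 = 0.194033·2.5199 + -0.010149·16.1669 = 0.3249  (Intel)
  w_5 = 0.194033·2.4017 + -0.010149·23.8985 = 0.2235  (Qualcomm)
Σw_i=1.0000  μᵀw=0.1620
σ²=wᵀΣw=λ₁·μ_p+λ₂ = 0.194033·0.162 + -0.010149 = 0.021284 ≈ 0.0213

Intel (0.3249)


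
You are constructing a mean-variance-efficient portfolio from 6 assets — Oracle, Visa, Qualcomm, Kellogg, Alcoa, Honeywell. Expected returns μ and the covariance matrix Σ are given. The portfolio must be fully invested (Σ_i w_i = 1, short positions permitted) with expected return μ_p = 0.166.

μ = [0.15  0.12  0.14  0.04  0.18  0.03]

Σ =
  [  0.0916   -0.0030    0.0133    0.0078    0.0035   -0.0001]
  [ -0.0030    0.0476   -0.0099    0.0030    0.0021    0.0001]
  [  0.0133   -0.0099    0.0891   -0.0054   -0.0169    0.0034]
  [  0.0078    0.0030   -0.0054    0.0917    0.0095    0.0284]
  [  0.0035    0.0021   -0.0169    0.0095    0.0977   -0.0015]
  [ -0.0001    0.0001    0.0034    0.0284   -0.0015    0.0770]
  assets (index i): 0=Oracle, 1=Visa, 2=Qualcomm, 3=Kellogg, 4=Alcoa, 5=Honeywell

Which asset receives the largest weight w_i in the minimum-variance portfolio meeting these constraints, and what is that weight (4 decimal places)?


g=Σ⁻¹μ = [1.3493  2.9444  2.0835  0.0302  2.0932  0.3252]
h=Σ⁻¹𝟙 = [8.6282  23.7135  14.7198  5.8489  11.5535  10.3853]
a=μᵀg=1.235150  b=𝟙ᵀg=8.825787  c=𝟙ᵀh=74.849312  D=ac−b²=14.555610
λ₁=(c·0.166−b)/D = (74.849312·0.166−8.825787)/14.555610 = 0.247272
λ₂=(a−b·0.166)/D = (1.235150−8.825787·0.166)/14.555610 = -0.015797
w* = 0.247272·g + -0.015797·h:
  w_0 = 0.247272·1.3493 + -0.015797·8.6282 = 0.1973  (Oracle)
  w_1 = 0.247272·2.9444 + -0.015797·23.7135 = 0.3535  (Visa)
  w_2 = 0.247272·2.0835 + -0.015797·14.7198 = 0.2827  (Qualcomm)
  w_3 = 0.247272·0.0302 + -0.015797·5.8489 = -0.0849  (Kellogg)
  w_4 = 0.247272·2.0932 + -0.015797·11.5535 = 0.3351  (Alcoa)
  w_5 = 0.247272·0.3252 + -0.015797·10.3853 = -0.0836  (Honeywell)
Σw_i=1.0000  μᵀw=0.1660
σ²=wᵀΣw=λ₁·μ_p+λ₂ = 0.247272·0.166 + -0.015797 = 0.025250 ≈ 0.0253

Visa (0.3535)


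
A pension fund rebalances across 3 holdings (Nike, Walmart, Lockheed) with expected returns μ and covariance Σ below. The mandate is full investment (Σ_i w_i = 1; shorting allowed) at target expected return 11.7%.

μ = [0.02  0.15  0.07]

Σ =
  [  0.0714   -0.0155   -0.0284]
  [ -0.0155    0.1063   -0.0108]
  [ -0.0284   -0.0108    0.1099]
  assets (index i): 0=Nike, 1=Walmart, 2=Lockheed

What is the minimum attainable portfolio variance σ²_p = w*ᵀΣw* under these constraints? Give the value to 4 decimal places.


p=Σ⁻¹μ = [1.0735  1.6773  1.0792]
q=Σ⁻¹𝟙 = [23.8051  14.5734  16.6830]
a=μᵀp=0.348603  b=𝟙ᵀp=3.829923  c=𝟙ᵀq=55.061493  D=ac−b²=4.526262
λ₁=(c·0.117−b)/D = (55.061493·0.117−3.829923)/4.526262 = 0.577137
λ₂=(a−b·0.117)/D = (0.348603−3.829923·0.117)/4.526262 = -0.021982
w* = 0.577137·p + -0.021982·q:
  w_0 = 0.577137·1.0735 + -0.021982·23.8051 = 0.0962  (Nike)
  w_1 = 0.577137·1.6773 + -0.021982·14.5734 = 0.6477  (Walmart)
  w_2 = 0.577137·1.0792 + -0.021982·16.6830 = 0.2561  (Lockheed)
Σw_i=1.0000  μᵀw=0.1170
σ²=wᵀΣw=λ₁·μ_p+λ₂ = 0.577137·0.117 + -0.021982 = 0.045542 ≈ 0.0455

0.0455


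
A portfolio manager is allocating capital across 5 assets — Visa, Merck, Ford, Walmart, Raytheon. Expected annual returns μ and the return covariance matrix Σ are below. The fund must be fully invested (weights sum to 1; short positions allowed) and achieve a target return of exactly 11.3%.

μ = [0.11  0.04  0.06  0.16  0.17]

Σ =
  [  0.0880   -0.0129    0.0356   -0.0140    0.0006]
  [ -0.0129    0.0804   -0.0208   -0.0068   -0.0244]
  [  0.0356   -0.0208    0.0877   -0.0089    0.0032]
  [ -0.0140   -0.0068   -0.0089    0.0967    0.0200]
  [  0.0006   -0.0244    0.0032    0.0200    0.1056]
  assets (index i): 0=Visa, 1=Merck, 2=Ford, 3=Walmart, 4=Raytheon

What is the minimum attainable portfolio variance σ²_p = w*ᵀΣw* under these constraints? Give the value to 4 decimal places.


0.0160

u=Σ⁻¹μ = [1.5110  1.5135  0.5430  1.6961  1.6133]
v=Σ⁻¹𝟙 = [11.2695  22.2121  12.9106  12.2781  11.8214]
a=μᵀu=0.804967  b=𝟙ᵀu=6.876898  c=𝟙ᵀv=70.491703  D=ac−b²=9.451791
λ₁=(c·0.113−b)/D = (70.491703·0.113−6.876898)/9.451791 = 0.115181
λ₂=(a−b·0.113)/D = (0.804967−6.876898·0.113)/9.451791 = 0.002949
w* = 0.115181·u + 0.002949·v:
  w_0 = 0.115181·1.5110 + 0.002949·11.2695 = 0.2073  (Visa)
  w_1 = 0.115181·1.5135 + 0.002949·22.2121 = 0.2398  (Merck)
  w_2 = 0.115181·0.5430 + 0.002949·12.9106 = 0.1006  (Ford)
  w_3 = 0.115181·1.6961 + 0.002949·12.2781 = 0.2316  (Walmart)
  w_4 = 0.115181·1.6133 + 0.002949·11.8214 = 0.2207  (Raytheon)
Σw_i=1.0000  μᵀw=0.1130
σ²=wᵀΣw=λ₁·μ_p+λ₂ = 0.115181·0.113 + 0.002949 = 0.015965 ≈ 0.0160


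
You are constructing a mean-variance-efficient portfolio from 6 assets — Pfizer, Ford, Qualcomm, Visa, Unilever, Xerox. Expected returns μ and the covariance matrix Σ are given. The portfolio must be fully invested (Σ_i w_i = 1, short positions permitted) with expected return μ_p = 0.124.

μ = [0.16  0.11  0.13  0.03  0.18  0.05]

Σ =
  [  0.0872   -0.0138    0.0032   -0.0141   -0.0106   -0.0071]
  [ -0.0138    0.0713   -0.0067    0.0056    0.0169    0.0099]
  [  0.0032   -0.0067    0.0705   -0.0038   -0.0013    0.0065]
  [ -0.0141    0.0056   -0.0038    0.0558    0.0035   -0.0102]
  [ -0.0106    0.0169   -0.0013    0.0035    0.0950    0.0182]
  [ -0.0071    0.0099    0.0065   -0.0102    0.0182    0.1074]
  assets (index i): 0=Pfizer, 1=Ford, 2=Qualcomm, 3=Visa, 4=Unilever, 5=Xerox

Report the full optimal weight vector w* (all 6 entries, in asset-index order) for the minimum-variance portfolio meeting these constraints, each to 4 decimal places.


u=Σ⁻¹μ = [2.4263  1.6628  1.9681  1.0287  1.8317  0.1409]
v=Σ⁻¹𝟙 = [18.6206  14.1176  15.2339  23.4566  7.6652  9.2474]
a=μᵀu=1.194574  b=𝟙ᵀu=9.058455  c=𝟙ᵀv=88.341369  D=ac−b²=23.474705
λ₁=(c·0.124−b)/D = (88.341369·0.124−9.058455)/23.474705 = 0.080762
λ₂=(a−b·0.124)/D = (1.194574−9.058455·0.124)/23.474705 = 0.003038
w* = 0.080762·u + 0.003038·v:
  w_0 = 0.080762·2.4263 + 0.003038·18.6206 = 0.2525  (Pfizer)
  w_1 = 0.080762·1.6628 + 0.003038·14.1176 = 0.1772  (Ford)
  w_2 = 0.080762·1.9681 + 0.003038·15.2339 = 0.2052  (Qualcomm)
  w_3 = 0.080762·1.0287 + 0.003038·23.4566 = 0.1544  (Visa)
  w_4 = 0.080762·1.8317 + 0.003038·7.6652 = 0.1712  (Unilever)
  w_5 = 0.080762·0.1409 + 0.003038·9.2474 = 0.0395  (Xerox)
Σw_i=1.0000  μᵀw=0.1240
σ²=wᵀΣw=λ₁·μ_p+λ₂ = 0.080762·0.124 + 0.003038 = 0.013053 ≈ 0.0131

0.2525  0.1772  0.2052  0.1544  0.1712  0.0395


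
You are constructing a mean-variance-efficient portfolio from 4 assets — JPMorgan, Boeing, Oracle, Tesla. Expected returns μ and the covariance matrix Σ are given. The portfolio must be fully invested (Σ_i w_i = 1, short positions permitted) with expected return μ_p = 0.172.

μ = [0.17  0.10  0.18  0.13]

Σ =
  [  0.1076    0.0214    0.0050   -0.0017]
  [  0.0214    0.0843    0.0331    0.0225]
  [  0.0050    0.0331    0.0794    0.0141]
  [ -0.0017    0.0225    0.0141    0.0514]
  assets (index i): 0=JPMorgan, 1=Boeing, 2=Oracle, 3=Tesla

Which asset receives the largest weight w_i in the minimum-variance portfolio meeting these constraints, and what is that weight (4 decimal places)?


g=Σ⁻¹μ = [1.6504  -0.6429  2.0207  2.3109]
h=Σ⁻¹𝟙 = [8.7848  1.9450  8.2784  16.6235]
a=μᵀg=0.880421  b=𝟙ᵀg=5.339082  c=𝟙ᵀh=35.631674  D=ac−b²=2.865095
λ₁=(c·0.172−b)/D = (35.631674·0.172−5.339082)/2.865095 = 0.275581
λ₂=(a−b·0.172)/D = (0.880421−5.339082·0.172)/2.865095 = -0.013228
w* = 0.275581·g + -0.013228·h:
  w_0 = 0.275581·1.6504 + -0.013228·8.7848 = 0.3386  (JPMorgan)
  w_1 = 0.275581·-0.6429 + -0.013228·1.9450 = -0.2029  (Boeing)
  w_2 = 0.275581·2.0207 + -0.013228·8.2784 = 0.4474  (Oracle)
  w_3 = 0.275581·2.3109 + -0.013228·16.6235 = 0.4169  (Tesla)
Σw_i=1.0000  μᵀw=0.1720
σ²=wᵀΣw=λ₁·μ_p+λ₂ = 0.275581·0.172 + -0.013228 = 0.034172 ≈ 0.0342

Oracle (0.4474)


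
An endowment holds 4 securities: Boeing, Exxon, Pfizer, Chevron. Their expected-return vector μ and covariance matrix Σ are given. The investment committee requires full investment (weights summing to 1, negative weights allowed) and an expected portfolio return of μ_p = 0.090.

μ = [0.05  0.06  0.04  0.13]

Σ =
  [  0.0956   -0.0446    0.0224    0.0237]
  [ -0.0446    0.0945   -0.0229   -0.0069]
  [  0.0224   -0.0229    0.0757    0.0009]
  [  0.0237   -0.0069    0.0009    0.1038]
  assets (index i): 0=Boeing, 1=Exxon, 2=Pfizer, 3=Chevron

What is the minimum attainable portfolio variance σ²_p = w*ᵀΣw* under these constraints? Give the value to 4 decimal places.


0.0308

u=Σ⁻¹μ = [0.6190  1.1802  0.6882  1.1836]
v=Σ⁻¹𝟙 = [15.3234  22.0572  15.2595  7.4691]
a=μᵀu=0.283155  b=𝟙ᵀu=3.670969  c=𝟙ᵀv=60.109222  D=ac−b²=3.544194
λ₁=(c·0.090−b)/D = (60.109222·0.090−3.670969)/3.544194 = 0.490623
λ₂=(a−b·0.090)/D = (0.283155−3.670969·0.090)/3.544194 = -0.013327
w* = 0.490623·u + -0.013327·v:
  w_0 = 0.490623·0.6190 + -0.013327·15.3234 = 0.0995  (Boeing)
  w_1 = 0.490623·1.1802 + -0.013327·22.0572 = 0.2851  (Exxon)
  w_2 = 0.490623·0.6882 + -0.013327·15.2595 = 0.1343  (Pfizer)
  w_3 = 0.490623·1.1836 + -0.013327·7.4691 = 0.4811  (Chevron)
Σw_i=1.0000  μᵀw=0.0900
σ²=wᵀΣw=λ₁·μ_p+λ₂ = 0.490623·0.090 + -0.013327 = 0.030829 ≈ 0.0308


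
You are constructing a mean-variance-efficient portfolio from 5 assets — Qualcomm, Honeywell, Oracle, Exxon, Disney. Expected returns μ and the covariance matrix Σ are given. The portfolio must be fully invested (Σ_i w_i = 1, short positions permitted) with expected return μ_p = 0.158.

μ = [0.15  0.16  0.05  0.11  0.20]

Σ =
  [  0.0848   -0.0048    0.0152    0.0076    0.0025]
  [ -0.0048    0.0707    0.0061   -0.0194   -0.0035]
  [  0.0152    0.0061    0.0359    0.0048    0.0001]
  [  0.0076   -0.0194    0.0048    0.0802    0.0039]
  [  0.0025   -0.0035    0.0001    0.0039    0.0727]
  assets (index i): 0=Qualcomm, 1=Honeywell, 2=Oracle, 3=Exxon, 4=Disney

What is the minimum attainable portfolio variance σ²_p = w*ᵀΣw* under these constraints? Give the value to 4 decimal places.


p=Σ⁻¹μ = [1.7139  3.0207  -0.0961  1.8123  2.7404]
q=Σ⁻¹𝟙 = [7.5774  17.5076  19.7431  14.1452  13.5515]
a=μᵀp=1.483030  b=𝟙ᵀp=9.191230  c=𝟙ᵀq=72.524623  D=ac−b²=23.077486
λ₁=(c·0.158−b)/D = (72.524623·0.158−9.191230)/23.077486 = 0.098263
λ₂=(a−b·0.158)/D = (1.483030−9.191230·0.158)/23.077486 = 0.001335
w* = 0.098263·p + 0.001335·q:
  w_0 = 0.098263·1.7139 + 0.001335·7.5774 = 0.1785  (Qualcomm)
  w_1 = 0.098263·3.0207 + 0.001335·17.5076 = 0.3202  (Honeywell)
  w_2 = 0.098263·-0.0961 + 0.001335·19.7431 = 0.0169  (Oracle)
  w_3 = 0.098263·1.8123 + 0.001335·14.1452 = 0.1970  (Exxon)
  w_4 = 0.098263·2.7404 + 0.001335·13.5515 = 0.2874  (Disney)
Σw_i=1.0000  μᵀw=0.1580
σ²=wᵀΣw=λ₁·μ_p+λ₂ = 0.098263·0.158 + 0.001335 = 0.016861 ≈ 0.0169

0.0169


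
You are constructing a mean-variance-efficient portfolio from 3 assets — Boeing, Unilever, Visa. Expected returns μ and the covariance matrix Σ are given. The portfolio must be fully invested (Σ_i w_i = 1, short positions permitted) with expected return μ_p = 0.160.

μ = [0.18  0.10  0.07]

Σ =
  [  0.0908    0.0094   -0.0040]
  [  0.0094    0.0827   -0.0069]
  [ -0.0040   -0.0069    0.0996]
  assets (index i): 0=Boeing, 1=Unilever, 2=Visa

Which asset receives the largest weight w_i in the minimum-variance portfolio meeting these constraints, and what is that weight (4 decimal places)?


g=Σ⁻¹μ = [1.9099  1.0633  0.8532]
h=Σ⁻¹𝟙 = [10.2817  11.8640  11.2750]
a=μᵀg=0.509831  b=𝟙ᵀg=3.826351  c=𝟙ᵀh=33.420643  D=ac−b²=2.397912
λ₁=(c·0.160−b)/D = (33.420643·0.160−3.826351)/2.397912 = 0.634282
λ₂=(a−b·0.160)/D = (0.509831−3.826351·0.160)/2.397912 = -0.042698
w* = 0.634282·g + -0.042698·h:
  w_0 = 0.634282·1.9099 + -0.042698·10.2817 = 0.7724  (Boeing)
  w_1 = 0.634282·1.0633 + -0.042698·11.8640 = 0.1679  (Unilever)
  w_2 = 0.634282·0.8532 + -0.042698·11.2750 = 0.0597  (Visa)
Σw_i=1.0000  μᵀw=0.1600
σ²=wᵀΣw=λ₁·μ_p+λ₂ = 0.634282·0.160 + -0.042698 = 0.058787 ≈ 0.0588

Boeing (0.7724)


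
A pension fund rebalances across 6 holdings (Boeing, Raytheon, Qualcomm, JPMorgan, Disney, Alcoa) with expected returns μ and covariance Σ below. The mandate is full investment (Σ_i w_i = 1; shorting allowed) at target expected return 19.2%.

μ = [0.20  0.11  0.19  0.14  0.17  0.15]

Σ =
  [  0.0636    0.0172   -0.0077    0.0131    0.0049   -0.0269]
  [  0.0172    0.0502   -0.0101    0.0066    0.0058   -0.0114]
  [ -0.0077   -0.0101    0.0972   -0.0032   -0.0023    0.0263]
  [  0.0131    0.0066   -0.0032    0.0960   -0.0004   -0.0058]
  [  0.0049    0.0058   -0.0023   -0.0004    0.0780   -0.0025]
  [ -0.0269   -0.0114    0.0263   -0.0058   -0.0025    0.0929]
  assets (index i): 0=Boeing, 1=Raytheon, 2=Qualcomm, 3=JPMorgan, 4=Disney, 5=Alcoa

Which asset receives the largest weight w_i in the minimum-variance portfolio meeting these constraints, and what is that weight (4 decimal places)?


x=Σ⁻¹μ = [3.6217  1.5028  1.8160  1.0779  1.9780  2.4541]
y=Σ⁻¹𝟙 = [16.2190  17.4710  9.6859  8.3202  11.3336  15.6869]
a=μᵀx=2.089970  b=𝟙ᵀx=12.450494  c=𝟙ᵀy=78.716514  D=ac−b²=9.500352
λ₁=(c·0.192−b)/D = (78.716514·0.192−12.450494)/9.500352 = 0.280313
λ₂=(a−b·0.192)/D = (2.089970−12.450494·0.192)/9.500352 = -0.031633
w* = 0.280313·x + -0.031633·y:
  w_0 = 0.280313·3.6217 + -0.031633·16.2190 = 0.5022  (Boeing)
  w_1 = 0.280313·1.5028 + -0.031633·17.4710 = -0.1314  (Raytheon)
  w_2 = 0.280313·1.8160 + -0.031633·9.6859 = 0.2027  (Qualcomm)
  w_3 = 0.280313·1.0779 + -0.031633·8.3202 = 0.0389  (JPMorgan)
  w_4 = 0.280313·1.9780 + -0.031633·11.3336 = 0.1959  (Disney)
  w_5 = 0.280313·2.4541 + -0.031633·15.6869 = 0.1917  (Alcoa)
Σw_i=1.0000  μᵀw=0.1920
σ²=wᵀΣw=λ₁·μ_p+λ₂ = 0.280313·0.192 + -0.031633 = 0.022187 ≈ 0.0222

Boeing (0.5022)


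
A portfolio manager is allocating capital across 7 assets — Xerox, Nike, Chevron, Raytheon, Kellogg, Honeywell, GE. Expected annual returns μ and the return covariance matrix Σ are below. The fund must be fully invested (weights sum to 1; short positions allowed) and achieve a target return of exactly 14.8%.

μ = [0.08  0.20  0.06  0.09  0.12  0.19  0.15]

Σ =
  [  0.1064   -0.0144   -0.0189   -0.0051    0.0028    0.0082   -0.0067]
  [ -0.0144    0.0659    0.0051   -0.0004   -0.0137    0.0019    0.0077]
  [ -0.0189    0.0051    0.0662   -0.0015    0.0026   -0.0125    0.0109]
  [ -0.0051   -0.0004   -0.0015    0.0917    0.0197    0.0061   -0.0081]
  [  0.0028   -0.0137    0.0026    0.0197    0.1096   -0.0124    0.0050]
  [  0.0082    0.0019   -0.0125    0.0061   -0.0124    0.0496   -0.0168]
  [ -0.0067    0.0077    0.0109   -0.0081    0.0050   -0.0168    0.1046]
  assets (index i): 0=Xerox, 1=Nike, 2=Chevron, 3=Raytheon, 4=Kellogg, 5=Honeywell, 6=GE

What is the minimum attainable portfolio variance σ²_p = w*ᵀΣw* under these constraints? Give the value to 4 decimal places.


0.0096

x=Σ⁻¹μ = [1.1769  3.1902  1.5613  0.5359  1.8023  4.9212  1.8576]
y=Σ⁻¹𝟙 = [14.0929  16.8843  20.9794  8.8017  11.4534  28.2154  11.6997]
a=μᵀx=2.304058  b=𝟙ᵀx=15.045505  c=𝟙ᵀy=112.126836  D=ac−b²=31.979513
λ₁=(c·0.148−b)/D = (112.126836·0.148−15.045505)/31.979513 = 0.048446
λ₂=(a−b·0.148)/D = (2.304058−15.045505·0.148)/31.979513 = 0.002418
w* = 0.048446·x + 0.002418·y:
  w_0 = 0.048446·1.1769 + 0.002418·14.0929 = 0.0911  (Xerox)
  w_1 = 0.048446·3.1902 + 0.002418·16.8843 = 0.1954  (Nike)
  w_2 = 0.048446·1.5613 + 0.002418·20.9794 = 0.1264  (Chevron)
  w_3 = 0.048446·0.5359 + 0.002418·8.8017 = 0.0472  (Raytheon)
  w_4 = 0.048446·1.8023 + 0.002418·11.4534 = 0.1150  (Kellogg)
  w_5 = 0.048446·4.9212 + 0.002418·28.2154 = 0.3066  (Honeywell)
  w_6 = 0.048446·1.8576 + 0.002418·11.6997 = 0.1183  (GE)
Σw_i=1.0000  μᵀw=0.1480
σ²=wᵀΣw=λ₁·μ_p+λ₂ = 0.048446·0.148 + 0.002418 = 0.009588 ≈ 0.0096


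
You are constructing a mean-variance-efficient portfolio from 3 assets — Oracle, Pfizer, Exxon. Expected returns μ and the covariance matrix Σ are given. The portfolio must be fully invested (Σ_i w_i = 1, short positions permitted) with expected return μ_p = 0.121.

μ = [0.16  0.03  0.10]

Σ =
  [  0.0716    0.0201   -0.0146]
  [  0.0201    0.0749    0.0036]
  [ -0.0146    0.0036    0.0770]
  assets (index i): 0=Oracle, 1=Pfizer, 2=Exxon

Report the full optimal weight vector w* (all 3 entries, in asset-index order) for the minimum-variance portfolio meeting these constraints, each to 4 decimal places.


x=Σ⁻¹μ = [2.7266  -0.4194  1.8353]
y=Σ⁻¹𝟙 = [14.6627  8.6779  15.3615]
a=μᵀx=0.607206  b=𝟙ᵀx=4.142524  c=𝟙ᵀy=38.702164  D=ac−b²=6.339669
λ₁=(c·0.121−b)/D = (38.702164·0.121−4.142524)/6.339669 = 0.085247
λ₂=(a−b·0.121)/D = (0.607206−4.142524·0.121)/6.339669 = 0.016714
w* = 0.085247·x + 0.016714·y:
  w_0 = 0.085247·2.7266 + 0.016714·14.6627 = 0.4775  (Oracle)
  w_1 = 0.085247·-0.4194 + 0.016714·8.6779 = 0.1093  (Pfizer)
  w_2 = 0.085247·1.8353 + 0.016714·15.3615 = 0.4132  (Exxon)
Σw_i=1.0000  μᵀw=0.1210
σ²=wᵀΣw=λ₁·μ_p+λ₂ = 0.085247·0.121 + 0.016714 = 0.027029 ≈ 0.0270

0.4775  0.1093  0.4132


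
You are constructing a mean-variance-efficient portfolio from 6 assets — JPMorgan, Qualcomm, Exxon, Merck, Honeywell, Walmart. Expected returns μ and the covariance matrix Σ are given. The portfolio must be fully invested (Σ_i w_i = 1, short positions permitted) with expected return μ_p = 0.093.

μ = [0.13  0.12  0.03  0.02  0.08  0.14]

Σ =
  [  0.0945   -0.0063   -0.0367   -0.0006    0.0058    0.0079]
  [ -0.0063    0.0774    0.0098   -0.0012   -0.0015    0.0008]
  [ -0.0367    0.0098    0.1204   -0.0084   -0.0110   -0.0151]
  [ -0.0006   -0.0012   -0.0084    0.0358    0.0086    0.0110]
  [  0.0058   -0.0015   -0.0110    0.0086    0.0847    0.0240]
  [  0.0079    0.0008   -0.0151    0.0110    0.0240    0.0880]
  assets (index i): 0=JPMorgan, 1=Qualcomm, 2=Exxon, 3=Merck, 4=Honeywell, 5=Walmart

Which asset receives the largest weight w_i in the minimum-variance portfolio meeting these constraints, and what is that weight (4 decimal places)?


JPMorgan (0.2343)

g=Σ⁻¹μ = [1.6725  1.5764  0.8752  0.2856  0.5483  1.3914]
h=Σ⁻¹𝟙 = [16.7405  12.7939  15.9333  28.3568  8.1771  6.7038]
a=μᵀg=0.677213  b=𝟙ᵀg=6.349374  c=𝟙ᵀh=88.705428  D=ac−b²=19.757934
λ₁=(c·0.093−b)/D = (88.705428·0.093−6.349374)/19.757934 = 0.096176
λ₂=(a−b·0.093)/D = (0.677213−6.349374·0.093)/19.757934 = 0.004389
w* = 0.096176·g + 0.004389·h:
  w_0 = 0.096176·1.6725 + 0.004389·16.7405 = 0.2343  (JPMorgan)
  w_1 = 0.096176·1.5764 + 0.004389·12.7939 = 0.2078  (Qualcomm)
  w_2 = 0.096176·0.8752 + 0.004389·15.9333 = 0.1541  (Exxon)
  w_3 = 0.096176·0.2856 + 0.004389·28.3568 = 0.1519  (Merck)
  w_4 = 0.096176·0.5483 + 0.004389·8.1771 = 0.0886  (Honeywell)
  w_5 = 0.096176·1.3914 + 0.004389·6.7038 = 0.1632  (Walmart)
Σw_i=1.0000  μᵀw=0.0930
σ²=wᵀΣw=λ₁·μ_p+λ₂ = 0.096176·0.093 + 0.004389 = 0.013334 ≈ 0.0133
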